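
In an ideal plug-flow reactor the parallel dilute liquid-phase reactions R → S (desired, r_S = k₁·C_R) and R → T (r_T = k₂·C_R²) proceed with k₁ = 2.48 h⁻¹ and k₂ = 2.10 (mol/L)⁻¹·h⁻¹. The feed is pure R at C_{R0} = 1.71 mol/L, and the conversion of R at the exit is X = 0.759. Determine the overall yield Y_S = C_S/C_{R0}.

C_R = C_{R0}(1−X) = 0.4121 mol/L.
Along a PFR/batch, dC_S/dC_R = −r_S/(r_S+r_T) = −k₁/(k₁+k₂·C_R).
Integrating from C_{R0} to C_R: C_S = (2.48/2.10)·ln[(2.48+2.10·1.71)/(2.48+2.10·0.412)] = 1.181·ln(6.071/3.345) = 0.7038 mol/L.
Y_S = C_S/C_{R0} = 0.7038/1.71 = 0.412.

0.412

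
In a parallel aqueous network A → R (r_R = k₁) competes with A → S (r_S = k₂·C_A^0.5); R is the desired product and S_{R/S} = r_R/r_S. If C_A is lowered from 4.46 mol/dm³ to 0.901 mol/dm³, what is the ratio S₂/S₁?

S_{R/S} = (k₁/k₂)·C_A^-0.5, so S₂/S₁ = (C_{A,2}/C_{A,1})^-0.5.
= (0.901/4.46)^(-0.5) = (0.2020)^(-0.5) = 2.22.
Selectivity toward R rises as C_A falls — low-concentration operation is favoured.

2.22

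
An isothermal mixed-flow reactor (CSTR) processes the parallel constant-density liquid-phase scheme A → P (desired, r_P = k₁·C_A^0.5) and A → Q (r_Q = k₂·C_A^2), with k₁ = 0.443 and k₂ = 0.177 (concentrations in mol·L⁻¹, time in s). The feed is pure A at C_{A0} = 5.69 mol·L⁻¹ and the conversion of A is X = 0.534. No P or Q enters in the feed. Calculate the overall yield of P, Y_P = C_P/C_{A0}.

0.196

Exit C_A = C_{A0}(1−X) = 5.69×0.466 = 2.652 mol·L⁻¹.
Rates in a CSTR are evaluated at the outlet concentration: r_P = 0.443×2.652^0.5 = 0.7214, r_Q = 0.177×2.652^2 = 1.244.
Fraction of consumed A going to P: r_P/(r_P+r_Q) = 0.3670.
C_P = 0.3670·C_{A0}·X = 0.3670×5.69×0.534 = 1.11 mol·L⁻¹; Y_P = C_P/C_{A0} = 0.196.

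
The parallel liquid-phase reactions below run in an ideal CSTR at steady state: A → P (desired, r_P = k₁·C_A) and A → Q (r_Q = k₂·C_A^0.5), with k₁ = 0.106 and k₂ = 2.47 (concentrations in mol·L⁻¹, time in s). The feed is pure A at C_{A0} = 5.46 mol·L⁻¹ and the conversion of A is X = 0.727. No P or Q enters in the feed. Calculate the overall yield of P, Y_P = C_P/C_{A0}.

Exit C_A = C_{A0}(1−X) = 5.46×0.273 = 1.491 mol·L⁻¹.
A CSTR operates uniformly at the exit composition, giving r_P = 0.1580 and r_Q = 3.016 (each k·C_A^n at C_A = 1.491).
Fraction of consumed A going to P: r_P/(r_P+r_Q) = 0.04979.
C_P = 0.04979·C_{A0}·X = 0.04979×5.46×0.727 = 0.198 mol·L⁻¹; Y_P = C_P/C_{A0} = 0.0362.

0.0362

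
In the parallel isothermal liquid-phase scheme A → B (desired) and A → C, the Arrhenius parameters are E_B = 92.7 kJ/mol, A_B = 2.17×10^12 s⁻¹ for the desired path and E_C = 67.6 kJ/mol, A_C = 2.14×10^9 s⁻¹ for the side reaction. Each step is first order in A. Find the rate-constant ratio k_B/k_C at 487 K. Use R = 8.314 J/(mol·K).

k_B/k_C = (A_B/A_C)·exp[−(E_B−E_C)/(RT)] = (A_B/A_C)·exp[(E_C−E_B)/(RT)].
(E_C−E_B)/(RT) = (67.6−92.7)×10³/(8.314×487) = -25100/4049 = -6.199.
k_B/k_C = (2.17×10^12/2.14×10^9)·exp(-6.199) = 1014 × 0.002031 = 2.06.

2.06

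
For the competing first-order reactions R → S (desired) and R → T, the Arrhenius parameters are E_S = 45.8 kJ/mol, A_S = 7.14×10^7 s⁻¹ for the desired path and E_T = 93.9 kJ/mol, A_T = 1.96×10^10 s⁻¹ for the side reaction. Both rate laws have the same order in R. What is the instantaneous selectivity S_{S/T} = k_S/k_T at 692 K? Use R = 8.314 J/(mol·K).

15.6

With equal orders, S_{S/T} = k_S/k_T = (A_S/A_T)·exp[(E_T−E_S)/(RT)].
(E_T−E_S)/(RT) = (93.9−45.8)×10³/(8.314×692) = 48100/5753 = 8.360.
k_S/k_T = (7.14×10^7/1.96×10^10)·exp(8.360) = 0.003643 × 4275 = 15.6.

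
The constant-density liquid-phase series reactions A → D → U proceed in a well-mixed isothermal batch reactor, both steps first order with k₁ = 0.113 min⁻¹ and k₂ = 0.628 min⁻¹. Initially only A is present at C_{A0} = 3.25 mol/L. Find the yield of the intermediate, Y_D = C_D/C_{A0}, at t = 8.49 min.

0.0830

Solving the coupled first-order balances gives C_D(t) = [k₁/(k₂−k₁)]·C_{A0}·(e^(−k₁t) − e^(−k₂t)).
e^(−k₁t) = e^(−0.113×8.49) = e^(−0.9594) = 0.3831; e^(−k₂t) = e^(−5.332) = 0.004836.
C_D = 0.113×3.25/(0.628−0.113) × (0.3831−0.004836) = 0.7131×0.3783 = 0.2698 mol/L.
Y_D = C_D/C_{A0} = 0.2698/3.25 = 0.0830.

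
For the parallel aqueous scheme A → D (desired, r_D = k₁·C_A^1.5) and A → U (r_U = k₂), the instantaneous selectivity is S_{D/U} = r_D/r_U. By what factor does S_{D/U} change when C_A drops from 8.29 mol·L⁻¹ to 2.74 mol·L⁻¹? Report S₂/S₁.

S_{D/U} = (k₁/k₂)·C_A^1.5, so S₂/S₁ = (C_{A,2}/C_{A,1})^1.5.
= (2.74/8.29)^1.5 = (0.3305)^1.5 = 0.190.

0.190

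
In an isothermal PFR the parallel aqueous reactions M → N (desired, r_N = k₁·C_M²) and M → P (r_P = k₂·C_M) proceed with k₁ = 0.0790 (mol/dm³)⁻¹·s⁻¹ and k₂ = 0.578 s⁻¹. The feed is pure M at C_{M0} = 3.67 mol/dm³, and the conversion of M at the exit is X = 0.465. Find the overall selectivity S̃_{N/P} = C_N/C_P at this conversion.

C_M = C_{M0}(1−X) = 1.963 mol/dm³.
Along a PFR/batch, dC_P/dC_M = −r_P/(r_N+r_P) = −k₂/(k₂+k₁·C_M).
Integrating from C_{M0} to C_M: C_P = (0.578/0.0790)·ln[(0.578+0.0790·3.67)/(0.578+0.0790·1.96)] = 7.316·ln(0.8679/0.7331) = 1.235 mol/dm³.
Then C_N = (C_{M0}−C_M) − C_P = 1.707 − 1.235 = 0.4714 mol/dm³.
S̃_{N/P} = C_N/C_P = 0.4714/1.235 = 0.382.

0.382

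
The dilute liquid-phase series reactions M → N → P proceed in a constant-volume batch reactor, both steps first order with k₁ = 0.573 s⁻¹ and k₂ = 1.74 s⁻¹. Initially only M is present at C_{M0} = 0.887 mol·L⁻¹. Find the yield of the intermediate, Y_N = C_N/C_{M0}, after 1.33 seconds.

For first-order series with pure M initially, C_N(t) = k₁C_{M0}/(k₂−k₁)·(e^(−k₁t) − e^(−k₂t)).
e^(−k₁t) = e^(−0.573×1.33) = e^(−0.7621) = 0.4667; e^(−k₂t) = e^(−2.314) = 0.09885.
C_N = 0.573×0.887/(1.74−0.573) × (0.4667−0.09885) = 0.4355×0.3678 = 0.1602 mol·L⁻¹.
Y_N = C_N/C_{M0} = 0.1602/0.887 = 0.181.

0.181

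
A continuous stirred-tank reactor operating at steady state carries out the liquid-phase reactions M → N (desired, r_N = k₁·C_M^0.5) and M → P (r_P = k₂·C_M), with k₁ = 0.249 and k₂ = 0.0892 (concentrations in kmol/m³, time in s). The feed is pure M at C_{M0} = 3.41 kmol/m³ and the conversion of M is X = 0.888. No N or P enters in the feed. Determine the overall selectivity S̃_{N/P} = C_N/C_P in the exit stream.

Exit C_M = C_{M0}(1−X) = 3.41×0.112 = 0.3819 kmol/m³.
Rates in a CSTR are evaluated at the outlet concentration: r_N = 0.249×0.3819^0.5 = 0.1539, r_P = 0.0892×0.3819 = 0.03407.
Overall selectivity = C_N/C_P = r_Nτ/(r_Pτ) = r_N/r_P = 4.52.

4.52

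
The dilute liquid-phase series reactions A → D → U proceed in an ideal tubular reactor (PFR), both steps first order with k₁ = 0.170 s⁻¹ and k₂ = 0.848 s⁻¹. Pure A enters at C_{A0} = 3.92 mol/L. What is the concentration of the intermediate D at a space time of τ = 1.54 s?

For first-order series with pure A initially, C_D(τ) = k₁C_{A0}/(k₂−k₁)·(e^(−k₁τ) − e^(−k₂τ)).
e^(−k₁τ) = e^(−0.170×1.54) = e^(−0.2618) = 0.7697; e^(−k₂τ) = e^(−1.306) = 0.2709.
C_D = 0.170×3.92/(0.848−0.170) × (0.7697−0.2709) = 0.9829×0.4987 = 0.4902 mol/L.

0.490 mol/L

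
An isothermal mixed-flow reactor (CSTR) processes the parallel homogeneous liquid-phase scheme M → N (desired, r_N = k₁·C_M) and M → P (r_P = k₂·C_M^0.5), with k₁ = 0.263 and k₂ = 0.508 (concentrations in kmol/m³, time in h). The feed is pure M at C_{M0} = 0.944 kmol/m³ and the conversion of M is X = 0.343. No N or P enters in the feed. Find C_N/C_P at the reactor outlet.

Exit C_M = C_{M0}(1−X) = 0.944×0.657 = 0.6202 kmol/m³.
Rates in a CSTR are evaluated at the outlet concentration: r_N = 0.263×0.6202 = 0.1631, r_P = 0.508×0.6202^0.5 = 0.4001.
Overall selectivity = C_N/C_P = r_Nτ/(r_Pτ) = r_N/r_P = 0.408.

0.408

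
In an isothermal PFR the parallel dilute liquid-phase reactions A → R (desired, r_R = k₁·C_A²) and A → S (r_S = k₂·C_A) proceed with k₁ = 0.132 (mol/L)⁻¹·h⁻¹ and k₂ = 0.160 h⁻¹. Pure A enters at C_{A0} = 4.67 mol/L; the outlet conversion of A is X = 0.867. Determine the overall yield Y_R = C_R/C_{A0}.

C_A = C_{A0}(1−X) = 0.6211 mol/L.
Along a PFR/batch, dC_S/dC_A = −r_S/(r_R+r_S) = −k₂/(k₂+k₁·C_A).
Integrating from C_{A0} to C_A: C_S = (0.160/0.132)·ln[(0.160+0.132·4.67)/(0.160+0.132·0.621)] = 1.212·ln(0.7764/0.2420) = 1.413 mol/L.
Then C_R = (C_{A0}−C_A) − C_S = 4.049 − 1.413 = 2.636 mol/L.
Y_R = C_R/C_{A0} = 2.636/4.67 = 0.564.

0.564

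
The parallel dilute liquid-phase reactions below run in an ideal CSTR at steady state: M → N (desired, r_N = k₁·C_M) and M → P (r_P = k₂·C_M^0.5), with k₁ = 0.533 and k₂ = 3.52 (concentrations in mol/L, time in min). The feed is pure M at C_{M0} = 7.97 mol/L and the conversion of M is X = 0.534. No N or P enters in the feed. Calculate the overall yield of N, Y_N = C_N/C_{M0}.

Exit C_M = C_{M0}(1−X) = 7.97×0.466 = 3.714 mol/L.
Rates in a CSTR are evaluated at the outlet concentration: r_N = 0.533×3.714 = 1.980, r_P = 3.52×3.714^0.5 = 6.784.
Fraction of consumed M going to N: r_N/(r_N+r_P) = 0.2259.
C_N = 0.2259·C_{M0}·X = 0.2259×7.97×0.534 = 0.961 mol/L; Y_N = C_N/C_{M0} = 0.121.

0.121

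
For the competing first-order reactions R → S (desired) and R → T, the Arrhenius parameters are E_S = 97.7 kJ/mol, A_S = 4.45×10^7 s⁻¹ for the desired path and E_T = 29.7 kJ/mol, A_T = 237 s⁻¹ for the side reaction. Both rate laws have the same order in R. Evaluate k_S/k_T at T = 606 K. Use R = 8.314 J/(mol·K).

k_S/k_T = (A_S/A_T)·exp[−(E_S−E_T)/(RT)] = (A_S/A_T)·exp[(E_T−E_S)/(RT)].
(E_T−E_S)/(RT) = (29.7−97.7)×10³/(8.314×606) = -68000/5038 = -13.50.
k_S/k_T = (4.45×10^7/237)·exp(-13.50) = 1.878×10^5 × 1.376×10^-6 = 0.258.

0.258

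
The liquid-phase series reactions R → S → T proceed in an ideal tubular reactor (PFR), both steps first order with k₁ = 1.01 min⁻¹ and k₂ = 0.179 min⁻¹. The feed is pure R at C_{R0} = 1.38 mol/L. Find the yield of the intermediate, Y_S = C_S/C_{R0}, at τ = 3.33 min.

The intermediate concentration in a first-order A→B→C sequence is C_S = k₁C_{R0}(e^(−k₁τ) − e^(−k₂τ))/(k₂−k₁).
e^(−k₁τ) = e^(−1.01×3.33) = e^(−3.363) = 0.03462; e^(−k₂τ) = e^(−0.5961) = 0.5510.
C_S = 1.01×1.38/(0.179−1.01) × (0.03462−0.5510) = (-1.677)×(-0.5164) = 0.8661 mol/L.
Y_S = C_S/C_{R0} = 0.8661/1.38 = 0.628.

0.628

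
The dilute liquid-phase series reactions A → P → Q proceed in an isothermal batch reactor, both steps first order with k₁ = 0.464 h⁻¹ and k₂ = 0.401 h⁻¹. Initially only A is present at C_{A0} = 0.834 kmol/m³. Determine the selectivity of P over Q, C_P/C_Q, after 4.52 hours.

For first-order series with pure A initially, C_P(t) = k₁C_{A0}/(k₂−k₁)·(e^(−k₁t) − e^(−k₂t)).
e^(−k₁t) = e^(−0.464×4.52) = e^(−2.097) = 0.1228; e^(−k₂t) = e^(−1.813) = 0.1632.
C_P = 0.464×0.834/(0.401−0.464) × (0.1228−0.1632) = (-6.142)×(-0.04045) = 0.2485 kmol/m³.
C_A = C_{A0}e^(−k₁t) = 0.1024 kmol/m³, so C_Q = C_{A0}−C_A−C_P = 0.4831 kmol/m³; C_P/C_Q = 0.514.

0.514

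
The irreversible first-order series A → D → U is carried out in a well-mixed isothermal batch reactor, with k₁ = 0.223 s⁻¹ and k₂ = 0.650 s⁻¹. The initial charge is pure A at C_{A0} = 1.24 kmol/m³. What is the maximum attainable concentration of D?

0.243 kmol/m³

Evaluating C_D at t_opt = ln(k₂/k₁)/(k₂−k₁) gives C_{D,max}/C_{A0} = (k₁/k₂)^[k₂/(k₂−k₁)].
= (0.223/0.650)^(0.650/(0.650−0.223)) = (0.3431)^(1.522) = 0.1962.
C_{D,max} = 0.1962×1.24 = 0.243 kmol/m³.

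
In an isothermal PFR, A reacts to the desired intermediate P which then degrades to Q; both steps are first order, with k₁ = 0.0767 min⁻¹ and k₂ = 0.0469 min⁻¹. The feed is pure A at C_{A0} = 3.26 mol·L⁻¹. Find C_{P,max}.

At the optimum, C_{P,max}/C_{A0} = (k₁/k₂)^[k₂/(k₂−k₁)].
= (0.0767/0.0469)^(0.0469/(0.0469−0.0767)) = (1.635)^(-1.574) = 0.4611.
C_{P,max} = 0.4611×3.26 = 1.50 mol·L⁻¹.

1.50 mol·L⁻¹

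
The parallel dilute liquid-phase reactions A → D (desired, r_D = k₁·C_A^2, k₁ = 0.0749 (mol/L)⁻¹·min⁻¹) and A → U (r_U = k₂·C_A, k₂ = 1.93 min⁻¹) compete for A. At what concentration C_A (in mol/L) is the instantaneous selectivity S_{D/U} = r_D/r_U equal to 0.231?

5.95 mol/L

S_{D/U} = (k₁/k₂)·C_A ⇒ C_A = S·k₂/k₁.
= 0.231×1.93/0.0749 = 5.95 mol/L.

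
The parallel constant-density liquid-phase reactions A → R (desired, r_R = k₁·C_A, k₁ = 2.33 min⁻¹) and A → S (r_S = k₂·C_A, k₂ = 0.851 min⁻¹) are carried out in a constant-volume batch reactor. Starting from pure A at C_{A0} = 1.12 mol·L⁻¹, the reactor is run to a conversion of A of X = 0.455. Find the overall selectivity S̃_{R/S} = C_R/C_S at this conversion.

2.74

C_A = C_{A0}(1−X) = 0.6104 mol·L⁻¹.
Both paths are first order in A, so the instantaneous fraction to R is constant: dC_R/d(−C_A) = k₁/(k₁+k₂) = 0.7325.
C_R = 0.7325·(C_{A0}−C_A) = 0.7325×0.5096 = 0.373 mol·L⁻¹.
C_S = (C_{A0}−C_A)−C_R = 0.1363 mol·L⁻¹; S̃_{R/S} = 0.3733/0.1363 = 2.74.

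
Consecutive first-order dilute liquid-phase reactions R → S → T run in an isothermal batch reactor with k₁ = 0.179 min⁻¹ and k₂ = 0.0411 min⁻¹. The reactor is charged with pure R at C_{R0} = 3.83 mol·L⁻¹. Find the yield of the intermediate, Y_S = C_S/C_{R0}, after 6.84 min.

0.598

For first-order series with pure R initially, C_S(t) = k₁C_{R0}/(k₂−k₁)·(e^(−k₁t) − e^(−k₂t)).
e^(−k₁t) = e^(−0.179×6.84) = e^(−1.224) = 0.2939; e^(−k₂t) = e^(−0.2811) = 0.7549.
C_S = 0.179×3.83/(0.0411−0.179) × (0.2939−0.7549) = (-4.972)×(-0.4610) = 2.292 mol·L⁻¹.
Y_S = C_S/C_{R0} = 2.292/3.83 = 0.598.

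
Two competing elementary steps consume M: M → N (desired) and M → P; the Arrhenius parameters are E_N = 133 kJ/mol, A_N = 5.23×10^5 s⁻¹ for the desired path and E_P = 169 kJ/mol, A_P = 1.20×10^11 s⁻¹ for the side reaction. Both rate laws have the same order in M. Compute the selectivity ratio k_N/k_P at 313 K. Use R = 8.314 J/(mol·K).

With equal orders, S_{N/P} = k_N/k_P = (A_N/A_P)·exp[(E_P−E_N)/(RT)].
(E_P−E_N)/(RT) = (169−133)×10³/(8.314×313) = 36000/2602 = 13.83.
k_N/k_P = (5.23×10^5/1.20×10^11)·exp(13.83) = 4.358×10^-6 × 1.019×10^6 = 4.44.
Since E_N < E_P, lowering the temperature improves selectivity toward N.

4.44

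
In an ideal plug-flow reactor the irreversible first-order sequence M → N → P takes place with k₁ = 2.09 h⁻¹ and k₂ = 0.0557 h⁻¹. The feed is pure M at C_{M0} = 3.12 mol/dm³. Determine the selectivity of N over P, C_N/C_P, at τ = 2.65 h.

Solving the coupled first-order balances gives C_N(τ) = [k₁/(k₂−k₁)]·C_{M0}·(e^(−k₁τ) − e^(−k₂τ)).
e^(−k₁τ) = e^(−2.09×2.65) = e^(−5.538) = 0.003932; e^(−k₂τ) = e^(−0.1476) = 0.8628.
C_N = 2.09×3.12/(0.0557−2.09) × (0.003932−0.8628) = (-3.205)×(-0.8588) = 2.753 mol/dm³.
C_M = C_{M0}e^(−k₁τ) = 0.01227 mol/dm³, so C_P = C_{M0}−C_M−C_N = 0.3548 mol/dm³; C_N/C_P = 7.76.

7.76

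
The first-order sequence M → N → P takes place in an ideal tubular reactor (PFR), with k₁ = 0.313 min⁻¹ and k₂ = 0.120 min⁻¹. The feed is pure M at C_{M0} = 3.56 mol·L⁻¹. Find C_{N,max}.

At the optimum, C_{N,max}/C_{M0} = (k₁/k₂)^[k₂/(k₂−k₁)].
= (0.313/0.120)^(0.120/(0.120−0.313)) = (2.608)^(-0.6218) = 0.5510.
C_{N,max} = 0.5510×3.56 = 1.96 mol·L⁻¹.

1.96 mol·L⁻¹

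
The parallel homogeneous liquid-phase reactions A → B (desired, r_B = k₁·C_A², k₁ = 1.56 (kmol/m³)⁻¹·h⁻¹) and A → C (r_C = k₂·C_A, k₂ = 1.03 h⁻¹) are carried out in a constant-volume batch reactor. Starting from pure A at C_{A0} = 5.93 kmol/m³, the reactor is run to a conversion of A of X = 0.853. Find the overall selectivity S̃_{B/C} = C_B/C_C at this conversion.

C_A = C_{A0}(1−X) = 0.8717 kmol/m³.
Along a PFR/batch, dC_C/dC_A = −r_C/(r_B+r_C) = −k₂/(k₂+k₁·C_A).
Integrating from C_{A0} to C_A: C_C = (1.03/1.56)·ln[(1.03+1.56·5.93)/(1.03+1.56·0.872)] = 0.6603·ln(10.28/2.390) = 0.9633 kmol/m³.
Then C_B = (C_{A0}−C_A) − C_C = 5.058 − 0.9633 = 4.095 kmol/m³.
S̃_{B/C} = C_B/C_C = 4.095/0.9633 = 4.25.

4.25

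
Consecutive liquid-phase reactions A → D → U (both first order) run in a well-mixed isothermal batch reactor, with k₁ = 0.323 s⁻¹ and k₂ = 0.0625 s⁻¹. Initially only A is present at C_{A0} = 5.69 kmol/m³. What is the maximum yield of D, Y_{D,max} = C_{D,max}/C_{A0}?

0.674

For a first-order series the maximum intermediate yield is C_{D,max}/C_{A0} = (k₁/k₂)^[k₂/(k₂−k₁)].
= (0.323/0.0625)^(0.0625/(0.0625−0.323)) = (5.168)^(-0.2399) = 0.6743.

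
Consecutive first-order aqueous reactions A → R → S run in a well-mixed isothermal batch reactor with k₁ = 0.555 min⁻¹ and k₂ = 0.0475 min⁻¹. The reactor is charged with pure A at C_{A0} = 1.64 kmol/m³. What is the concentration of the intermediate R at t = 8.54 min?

1.18 kmol/m³

The intermediate concentration in a first-order A→B→C sequence is C_R = k₁C_{A0}(e^(−k₁t) − e^(−k₂t))/(k₂−k₁).
e^(−k₁t) = e^(−0.555×8.54) = e^(−4.740) = 0.008741; e^(−k₂t) = e^(−0.4056) = 0.6665.
C_R = 0.555×1.64/(0.0475−0.555) × (0.008741−0.6665) = (-1.793)×(-0.6578) = 1.180 kmol/m³.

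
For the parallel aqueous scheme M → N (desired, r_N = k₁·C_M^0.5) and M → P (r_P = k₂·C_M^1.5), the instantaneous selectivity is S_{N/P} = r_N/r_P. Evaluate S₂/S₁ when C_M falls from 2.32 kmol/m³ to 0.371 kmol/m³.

6.25

S_{N/P} = (k₁/k₂)·C_M⁻¹, so S₂/S₁ = (C_{M,2}/C_{M,1})⁻¹.
= 2.32/0.371 = 6.25.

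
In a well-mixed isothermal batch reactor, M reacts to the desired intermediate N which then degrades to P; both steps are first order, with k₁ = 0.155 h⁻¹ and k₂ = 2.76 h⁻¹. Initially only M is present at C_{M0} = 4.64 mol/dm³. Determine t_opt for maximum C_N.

The intermediate peaks when r₁ = r₂, i.e. k₁e^(−k₁t) = k₂e^(−k₂t), giving t_opt = ln(k₂/k₁)/(k₂−k₁).
= ln(2.76/0.155)/(2.76−0.155) = ln(17.81)/2.605 = 2.880/2.605 = 1.11 h.

1.11 h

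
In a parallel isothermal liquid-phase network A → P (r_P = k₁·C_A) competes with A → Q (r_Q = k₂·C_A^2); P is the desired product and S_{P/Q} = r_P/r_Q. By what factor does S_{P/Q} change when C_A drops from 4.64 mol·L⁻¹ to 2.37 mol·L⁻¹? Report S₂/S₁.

S_{P/Q} = (k₁/k₂)·C_A⁻¹, so S₂/S₁ = (C_{A,2}/C_{A,1})⁻¹.
= 4.64/2.37 = 1.96.

1.96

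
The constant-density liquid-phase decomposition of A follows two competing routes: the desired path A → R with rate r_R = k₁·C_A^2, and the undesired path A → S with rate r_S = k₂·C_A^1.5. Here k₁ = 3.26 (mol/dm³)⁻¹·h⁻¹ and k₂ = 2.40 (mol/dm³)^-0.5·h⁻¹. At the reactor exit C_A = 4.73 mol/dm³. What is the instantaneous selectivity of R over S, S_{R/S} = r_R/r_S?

2.95

S_{R/S} = r_R/r_S = (k₁·C_A^2)/(k₂·C_A^1.5) = (k₁/k₂)·C_A^0.5.
= (3.26×4.730^2) / (2.40×4.730^1.5) = 72.94/24.69 = 2.95.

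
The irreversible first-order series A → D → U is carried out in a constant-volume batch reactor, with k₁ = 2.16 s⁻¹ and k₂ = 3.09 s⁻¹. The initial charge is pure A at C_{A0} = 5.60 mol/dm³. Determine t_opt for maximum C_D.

0.385 s

Setting dC_D/dt = 0 gives t_opt = ln(k₂/k₁)/(k₂−k₁).
= ln(3.09/2.16)/(3.09−2.16) = ln(1.431)/0.9300 = 0.3581/0.9300 = 0.385 s.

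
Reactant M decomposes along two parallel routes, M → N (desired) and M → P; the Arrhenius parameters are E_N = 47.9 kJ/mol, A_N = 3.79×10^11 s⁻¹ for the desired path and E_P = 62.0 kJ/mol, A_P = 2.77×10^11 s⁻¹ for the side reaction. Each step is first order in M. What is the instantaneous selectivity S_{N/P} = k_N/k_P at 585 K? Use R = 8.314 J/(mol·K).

With equal orders, S_{N/P} = k_N/k_P = (A_N/A_P)·exp[(E_P−E_N)/(RT)].
(E_P−E_N)/(RT) = (62.0−47.9)×10³/(8.314×585) = 14100/4864 = 2.899.
k_N/k_P = (3.79×10^11/2.77×10^11)·exp(2.899) = 1.368 × 18.16 = 24.8.
Since E_N < E_P, lowering the temperature improves selectivity toward N.

24.8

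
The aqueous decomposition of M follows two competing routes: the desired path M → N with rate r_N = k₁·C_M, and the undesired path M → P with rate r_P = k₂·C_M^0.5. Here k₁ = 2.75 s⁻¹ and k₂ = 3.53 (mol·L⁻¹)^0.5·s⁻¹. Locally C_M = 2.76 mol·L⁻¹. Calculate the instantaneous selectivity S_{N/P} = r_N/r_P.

S_{N/P} = r_N/r_P = (k₁·C_M)/(k₂·C_M^0.5) = (k₁/k₂)·C_M^0.5.
= (2.75×2.760) / (3.53×2.760^0.5) = 7.590/5.864 = 1.29.
Since the desired path is higher order in M, keeping C_M high (PFR or concentrated feed) favours N.

1.29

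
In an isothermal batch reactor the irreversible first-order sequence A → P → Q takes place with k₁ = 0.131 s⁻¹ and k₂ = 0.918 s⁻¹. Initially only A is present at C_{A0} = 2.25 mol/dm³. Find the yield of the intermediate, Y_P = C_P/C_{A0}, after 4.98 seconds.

Solving the coupled first-order balances gives C_P(t) = [k₁/(k₂−k₁)]·C_{A0}·(e^(−k₁t) − e^(−k₂t)).
e^(−k₁t) = e^(−0.131×4.98) = e^(−0.6524) = 0.5208; e^(−k₂t) = e^(−4.572) = 0.01034.
C_P = 0.131×2.25/(0.918−0.131) × (0.5208−0.01034) = 0.3745×0.5105 = 0.1912 mol/dm³.
Y_P = C_P/C_{A0} = 0.1912/2.25 = 0.0850.

0.0850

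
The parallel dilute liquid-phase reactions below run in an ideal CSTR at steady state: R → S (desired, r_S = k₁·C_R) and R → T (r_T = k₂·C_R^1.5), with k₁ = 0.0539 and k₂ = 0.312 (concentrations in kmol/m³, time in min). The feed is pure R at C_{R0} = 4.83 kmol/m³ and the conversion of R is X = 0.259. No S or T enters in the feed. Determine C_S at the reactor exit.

0.105 kmol/m³

Exit C_R = C_{R0}(1−X) = 4.83×0.741 = 3.579 kmol/m³.
Rates in a CSTR are evaluated at the outlet concentration: r_S = 0.0539×3.579 = 0.1929, r_T = 0.312×3.579^1.5 = 2.113.
Fraction of consumed R going to S: r_S/(r_S+r_T) = 0.08368.
C_S = 0.08368·C_{R0}·X = 0.08368×4.83×0.259 = 0.105 kmol/m³.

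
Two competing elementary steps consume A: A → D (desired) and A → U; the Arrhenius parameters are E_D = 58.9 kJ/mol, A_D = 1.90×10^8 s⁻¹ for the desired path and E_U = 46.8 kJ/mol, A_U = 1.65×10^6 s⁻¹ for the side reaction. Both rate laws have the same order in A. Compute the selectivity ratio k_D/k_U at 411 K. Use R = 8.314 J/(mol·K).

3.34

k_D/k_U = (A_D/A_U)·exp[−(E_D−E_U)/(RT)] = (A_D/A_U)·exp[(E_U−E_D)/(RT)].
(E_U−E_D)/(RT) = (46.8−58.9)×10³/(8.314×411) = -12100/3417 = -3.541.
k_D/k_U = (1.90×10^8/1.65×10^6)·exp(-3.541) = 115.2 × 0.02898 = 3.34.
Since E_D > E_U, raising the temperature improves selectivity toward D.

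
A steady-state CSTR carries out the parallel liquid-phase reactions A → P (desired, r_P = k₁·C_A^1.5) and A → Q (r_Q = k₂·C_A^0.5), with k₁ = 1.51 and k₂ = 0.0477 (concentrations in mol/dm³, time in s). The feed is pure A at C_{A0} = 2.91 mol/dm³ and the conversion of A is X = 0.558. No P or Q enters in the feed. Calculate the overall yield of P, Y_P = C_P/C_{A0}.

Exit C_A = C_{A0}(1−X) = 2.91×0.442 = 1.286 mol/dm³.
Rates in a CSTR are evaluated at the outlet concentration: r_P = 1.51×1.286^1.5 = 2.203, r_Q = 0.0477×1.286^0.5 = 0.05410.
Fraction of consumed A going to P: r_P/(r_P+r_Q) = 0.9760.
C_P = 0.9760·C_{A0}·X = 0.9760×2.91×0.558 = 1.58 mol/dm³; Y_P = C_P/C_{A0} = 0.545.

0.545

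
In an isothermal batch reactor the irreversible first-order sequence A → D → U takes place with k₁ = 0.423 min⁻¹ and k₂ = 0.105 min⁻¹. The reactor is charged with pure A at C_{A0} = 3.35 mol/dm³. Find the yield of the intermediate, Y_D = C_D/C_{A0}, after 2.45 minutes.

Solving the coupled first-order balances gives C_D(t) = [k₁/(k₂−k₁)]·C_{A0}·(e^(−k₁t) − e^(−k₂t)).
e^(−k₁t) = e^(−0.423×2.45) = e^(−1.036) = 0.3547; e^(−k₂t) = e^(−0.2573) = 0.7732.
C_D = 0.423×3.35/(0.105−0.423) × (0.3547−0.7732) = (-4.456)×(-0.4184) = 1.865 mol/dm³.
Y_D = C_D/C_{A0} = 1.865/3.35 = 0.557.

0.557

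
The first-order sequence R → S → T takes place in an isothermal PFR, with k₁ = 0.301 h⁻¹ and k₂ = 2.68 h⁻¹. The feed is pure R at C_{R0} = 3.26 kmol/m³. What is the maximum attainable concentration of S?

At the optimum, C_{S,max}/C_{R0} = (k₁/k₂)^[k₂/(k₂−k₁)].
= (0.301/2.68)^(2.68/(2.68−0.301)) = (0.1123)^(1.127) = 0.08517.
C_{S,max} = 0.08517×3.26 = 0.278 kmol/m³.

0.278 kmol/m³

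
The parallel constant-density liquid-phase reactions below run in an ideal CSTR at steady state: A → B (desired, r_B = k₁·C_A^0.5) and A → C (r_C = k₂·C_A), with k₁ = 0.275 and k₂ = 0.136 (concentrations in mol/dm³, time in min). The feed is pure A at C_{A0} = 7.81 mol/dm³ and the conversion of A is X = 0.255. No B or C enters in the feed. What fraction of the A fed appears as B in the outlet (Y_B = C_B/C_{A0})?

0.116

Exit C_A = C_{A0}(1−X) = 7.81×0.745 = 5.818 mol/dm³.
A CSTR operates uniformly at the exit composition, giving r_B = 0.6633 and r_C = 0.7913 (each k·C_A^n at C_A = 5.818).
Fraction of consumed A going to B: r_B/(r_B+r_C) = 0.4560.
C_B = 0.4560·C_{A0}·X = 0.4560×7.81×0.255 = 0.908 mol/dm³; Y_B = C_B/C_{A0} = 0.116.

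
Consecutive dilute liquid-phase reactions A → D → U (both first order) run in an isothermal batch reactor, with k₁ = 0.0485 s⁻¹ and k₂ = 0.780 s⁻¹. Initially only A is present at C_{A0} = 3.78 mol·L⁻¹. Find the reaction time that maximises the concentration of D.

For first-order series the maximum of C_D occurs at t_opt = ln(k₂/k₁)/(k₂−k₁).
= ln(0.780/0.0485)/(0.780−0.0485) = ln(16.08)/0.7315 = 2.778/0.7315 = 3.80 s.

3.80 s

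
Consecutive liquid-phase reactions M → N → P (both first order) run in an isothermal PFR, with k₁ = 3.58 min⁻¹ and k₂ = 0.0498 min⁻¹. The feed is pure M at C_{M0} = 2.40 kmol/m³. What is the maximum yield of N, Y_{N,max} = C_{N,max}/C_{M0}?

0.941

At the optimum, C_{N,max}/C_{M0} = (k₁/k₂)^[k₂/(k₂−k₁)].
= (3.58/0.0498)^(0.0498/(0.0498−3.58)) = (71.89)^(-0.01411) = 0.9415.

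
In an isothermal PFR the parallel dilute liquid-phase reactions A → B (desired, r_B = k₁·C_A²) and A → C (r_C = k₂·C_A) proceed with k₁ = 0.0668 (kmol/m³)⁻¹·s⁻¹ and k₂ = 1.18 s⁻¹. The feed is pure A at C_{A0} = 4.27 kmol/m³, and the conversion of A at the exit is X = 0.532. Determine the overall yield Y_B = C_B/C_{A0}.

0.0797

C_A = C_{A0}(1−X) = 1.998 kmol/m³.
Along a PFR/batch, dC_C/dC_A = −r_C/(r_B+r_C) = −k₂/(k₂+k₁·C_A).
Integrating from C_{A0} to C_A: C_C = (1.18/0.0668)·ln[(1.18+0.0668·4.27)/(1.18+0.0668·2.00)] = 17.66·ln(1.465/1.313) = 1.931 kmol/m³.
Then C_B = (C_{A0}−C_A) − C_C = 2.272 − 1.931 = 0.3404 kmol/m³.
Y_B = C_B/C_{A0} = 0.3404/4.27 = 0.0797.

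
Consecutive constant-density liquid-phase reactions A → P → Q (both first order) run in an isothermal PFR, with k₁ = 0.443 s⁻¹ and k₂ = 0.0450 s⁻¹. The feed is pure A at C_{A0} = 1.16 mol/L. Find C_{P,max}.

Evaluating C_P at τ_opt = ln(k₂/k₁)/(k₂−k₁) gives C_{P,max}/C_{A0} = (k₁/k₂)^[k₂/(k₂−k₁)].
= (0.443/0.0450)^(0.0450/(0.0450−0.443)) = (9.844)^(-0.1131) = 0.7722.
C_{P,max} = 0.7722×1.16 = 0.896 mol/L.

0.896 mol/L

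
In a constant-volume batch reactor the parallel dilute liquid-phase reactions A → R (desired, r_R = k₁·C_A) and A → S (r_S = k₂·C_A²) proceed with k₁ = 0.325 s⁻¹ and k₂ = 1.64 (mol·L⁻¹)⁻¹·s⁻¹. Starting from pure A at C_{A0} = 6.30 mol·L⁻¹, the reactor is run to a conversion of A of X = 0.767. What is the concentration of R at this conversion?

0.270 mol·L⁻¹

C_A = C_{A0}(1−X) = 1.468 mol·L⁻¹.
Along a PFR/batch, dC_R/dC_A = −r_R/(r_R+r_S) = −k₁/(k₁+k₂·C_A).
Integrating from C_{A0} to C_A: C_R = (0.325/1.64)·ln[(0.325+1.64·6.30)/(0.325+1.64·1.47)] = 0.1982·ln(10.66/2.732) = 0.2697 mol·L⁻¹.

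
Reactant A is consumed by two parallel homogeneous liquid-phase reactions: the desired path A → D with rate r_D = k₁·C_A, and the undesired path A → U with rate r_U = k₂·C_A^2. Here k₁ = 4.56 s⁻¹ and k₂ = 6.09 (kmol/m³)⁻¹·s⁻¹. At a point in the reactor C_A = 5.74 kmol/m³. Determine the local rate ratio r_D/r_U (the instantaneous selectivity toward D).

S_{D/U} = r_D/r_U = (k₁·C_A)/(k₂·C_A^2) = (k₁/k₂)·C_A⁻¹.
= (4.56×5.740) / (6.09×5.740^2) = 26.17/200.7 = 0.130.
The undesired path is higher order in A, so low C_A (CSTR or dilute feed) favours D.

0.130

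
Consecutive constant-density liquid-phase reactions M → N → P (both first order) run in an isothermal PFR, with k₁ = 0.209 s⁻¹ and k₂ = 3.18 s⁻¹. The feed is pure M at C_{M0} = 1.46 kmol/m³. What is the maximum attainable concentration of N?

0.0792 kmol/m³

For a first-order series the maximum intermediate yield is C_{N,max}/C_{M0} = (k₁/k₂)^[k₂/(k₂−k₁)].
= (0.209/3.18)^(3.18/(3.18−0.209)) = (0.06572)^(1.070) = 0.05427.
C_{N,max} = 0.05427×1.46 = 0.0792 kmol/m³.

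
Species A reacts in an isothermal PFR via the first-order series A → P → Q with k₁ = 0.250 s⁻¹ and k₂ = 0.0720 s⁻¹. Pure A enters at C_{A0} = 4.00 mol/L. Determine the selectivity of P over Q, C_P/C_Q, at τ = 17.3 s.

0.641

For first-order series with pure A initially, C_P(τ) = k₁C_{A0}/(k₂−k₁)·(e^(−k₁τ) − e^(−k₂τ)).
e^(−k₁τ) = e^(−0.250×17.3) = e^(−4.325) = 0.01323; e^(−k₂τ) = e^(−1.246) = 0.2878.
C_P = 0.250×4.00/(0.0720−0.250) × (0.01323−0.2878) = (-5.618)×(-0.2745) = 1.542 mol/L.
C_A = C_{A0}e^(−k₁τ) = 0.05293 mol/L, so C_Q = C_{A0}−C_A−C_P = 2.405 mol/L; C_P/C_Q = 0.641.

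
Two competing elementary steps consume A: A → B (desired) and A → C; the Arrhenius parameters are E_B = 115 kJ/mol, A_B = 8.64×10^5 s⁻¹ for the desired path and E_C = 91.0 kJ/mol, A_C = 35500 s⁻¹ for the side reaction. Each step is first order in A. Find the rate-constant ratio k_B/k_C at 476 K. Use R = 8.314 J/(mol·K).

0.0566

k_B/k_C = (A_B/A_C)·exp[−(E_B−E_C)/(RT)] = (A_B/A_C)·exp[(E_C−E_B)/(RT)].
(E_C−E_B)/(RT) = (91.0−115)×10³/(8.314×476) = -24000/3957 = -6.064.
k_B/k_C = (8.64×10^5/35500)·exp(-6.064) = 24.34 × 0.002324 = 0.0566.
Since E_B > E_C, raising the temperature improves selectivity toward B.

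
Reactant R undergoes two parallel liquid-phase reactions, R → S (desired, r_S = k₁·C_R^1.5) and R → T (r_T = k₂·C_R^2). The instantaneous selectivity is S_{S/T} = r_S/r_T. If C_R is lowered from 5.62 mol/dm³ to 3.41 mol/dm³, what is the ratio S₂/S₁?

S_{S/T} = (k₁/k₂)·C_R^-0.5, so S₂/S₁ = (C_{R,2}/C_{R,1})^-0.5.
= (3.41/5.62)^(-0.5) = (0.6068)^(-0.5) = 1.28.
Selectivity toward S rises as C_R falls — low-concentration operation is favoured.

1.28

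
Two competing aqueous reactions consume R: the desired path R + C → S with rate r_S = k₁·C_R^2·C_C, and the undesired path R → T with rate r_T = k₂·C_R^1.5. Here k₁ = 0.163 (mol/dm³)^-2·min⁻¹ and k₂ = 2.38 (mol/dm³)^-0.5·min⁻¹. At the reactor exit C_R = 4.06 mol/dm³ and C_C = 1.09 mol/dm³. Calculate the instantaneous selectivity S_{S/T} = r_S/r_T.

0.150

S_{S/T} = r_S/r_T = (k₁·C_R^2·C_C)/(k₂·C_R^1.5) = (k₁/k₂)·C_R^0.5·C_C.
= (0.163×4.060^2×1.090) / (2.38×4.060^1.5) = 2.929/19.47 = 0.150.
Since the desired path is higher order in R, keeping C_R high (PFR or concentrated feed) favours S.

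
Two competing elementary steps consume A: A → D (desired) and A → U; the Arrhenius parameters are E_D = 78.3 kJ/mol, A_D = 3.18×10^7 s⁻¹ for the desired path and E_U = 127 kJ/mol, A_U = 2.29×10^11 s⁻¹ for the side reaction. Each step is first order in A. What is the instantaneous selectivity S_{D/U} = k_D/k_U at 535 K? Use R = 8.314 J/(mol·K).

With equal orders, S_{D/U} = k_D/k_U = (A_D/A_U)·exp[(E_U−E_D)/(RT)].
(E_U−E_D)/(RT) = (127−78.3)×10³/(8.314×535) = 48700/4448 = 10.95.
k_D/k_U = (3.18×10^7/2.29×10^11)·exp(10.95) = 1.389×10^-4 × 56884 = 7.90.

7.90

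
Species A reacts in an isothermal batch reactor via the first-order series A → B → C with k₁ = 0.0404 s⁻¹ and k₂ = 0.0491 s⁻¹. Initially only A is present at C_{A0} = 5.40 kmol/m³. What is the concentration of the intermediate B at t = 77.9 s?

The intermediate concentration in a first-order A→B→C sequence is C_B = k₁C_{A0}(e^(−k₁t) − e^(−k₂t))/(k₂−k₁).
e^(−k₁t) = e^(−0.0404×77.9) = e^(−3.147) = 0.04297; e^(−k₂t) = e^(−3.825) = 0.02182.
C_B = 0.0404×5.40/(0.0491−0.0404) × (0.04297−0.02182) = 25.08×0.02115 = 0.5304 kmol/m³.

0.530 kmol/m³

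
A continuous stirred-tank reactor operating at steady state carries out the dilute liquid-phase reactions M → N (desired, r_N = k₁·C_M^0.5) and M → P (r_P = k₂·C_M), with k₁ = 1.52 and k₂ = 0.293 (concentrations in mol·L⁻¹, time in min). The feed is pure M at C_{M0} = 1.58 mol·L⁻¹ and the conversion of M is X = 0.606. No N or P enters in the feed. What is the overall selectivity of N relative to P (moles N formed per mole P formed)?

6.58

Exit C_M = C_{M0}(1−X) = 1.58×0.394 = 0.6225 mol·L⁻¹.
A CSTR operates uniformly at the exit composition, giving r_N = 1.199 and r_P = 0.1824 (each k·C_M^n at C_M = 0.6225).
Overall selectivity = C_N/C_P = r_Nτ/(r_Pτ) = r_N/r_P = 6.58.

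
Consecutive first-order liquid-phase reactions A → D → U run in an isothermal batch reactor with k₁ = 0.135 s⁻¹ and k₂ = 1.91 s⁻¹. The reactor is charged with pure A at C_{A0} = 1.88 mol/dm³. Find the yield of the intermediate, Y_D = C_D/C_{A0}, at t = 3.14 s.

The intermediate concentration in a first-order A→B→C sequence is C_D = k₁C_{A0}(e^(−k₁t) − e^(−k₂t))/(k₂−k₁).
e^(−k₁t) = e^(−0.135×3.14) = e^(−0.4239) = 0.6545; e^(−k₂t) = e^(−5.997) = 0.002485.
C_D = 0.135×1.88/(1.91−0.135) × (0.6545−0.002485) = 0.1430×0.6520 = 0.09323 mol/dm³.
Y_D = C_D/C_{A0} = 0.09323/1.88 = 0.0496.

0.0496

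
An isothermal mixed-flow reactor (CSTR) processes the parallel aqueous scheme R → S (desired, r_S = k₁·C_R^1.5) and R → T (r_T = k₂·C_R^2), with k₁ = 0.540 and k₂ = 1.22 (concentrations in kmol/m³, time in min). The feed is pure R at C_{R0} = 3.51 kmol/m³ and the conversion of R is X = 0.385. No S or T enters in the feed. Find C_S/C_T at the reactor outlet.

Exit C_R = C_{R0}(1−X) = 3.51×0.615 = 2.159 kmol/m³.
Rates in a CSTR are evaluated at the outlet concentration: r_S = 0.540×2.159^1.5 = 1.713, r_T = 1.22×2.159^2 = 5.685.
Overall selectivity = C_S/C_T = r_Sτ/(r_Tτ) = r_S/r_T = 0.301.

0.301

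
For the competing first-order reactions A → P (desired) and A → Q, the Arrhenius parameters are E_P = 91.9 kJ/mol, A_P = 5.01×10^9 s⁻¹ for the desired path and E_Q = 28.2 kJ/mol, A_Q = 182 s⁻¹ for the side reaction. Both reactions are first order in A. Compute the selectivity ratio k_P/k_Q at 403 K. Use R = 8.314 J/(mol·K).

0.152

With equal orders, S_{P/Q} = k_P/k_Q = (A_P/A_Q)·exp[(E_Q−E_P)/(RT)].
(E_Q−E_P)/(RT) = (28.2−91.9)×10³/(8.314×403) = -63700/3351 = -19.01.
k_P/k_Q = (5.01×10^9/182)·exp(-19.01) = 2.753×10^7 × 5.537×10^-9 = 0.152.
Since E_P > E_Q, raising the temperature improves selectivity toward P.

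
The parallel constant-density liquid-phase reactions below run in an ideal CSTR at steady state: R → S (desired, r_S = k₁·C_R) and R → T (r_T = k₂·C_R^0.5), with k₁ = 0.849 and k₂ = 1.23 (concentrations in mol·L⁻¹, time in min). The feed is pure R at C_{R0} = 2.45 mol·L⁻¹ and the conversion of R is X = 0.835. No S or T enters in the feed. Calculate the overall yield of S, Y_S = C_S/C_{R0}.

Exit C_R = C_{R0}(1−X) = 2.45×0.165 = 0.4043 mol·L⁻¹.
A CSTR operates uniformly at the exit composition, giving r_S = 0.3432 and r_T = 0.7820 (each k·C_R^n at C_R = 0.4043).
Fraction of consumed R going to S: r_S/(r_S+r_T) = 0.3050.
C_S = 0.3050·C_{R0}·X = 0.3050×2.45×0.835 = 0.624 mol·L⁻¹; Y_S = C_S/C_{R0} = 0.255.

0.255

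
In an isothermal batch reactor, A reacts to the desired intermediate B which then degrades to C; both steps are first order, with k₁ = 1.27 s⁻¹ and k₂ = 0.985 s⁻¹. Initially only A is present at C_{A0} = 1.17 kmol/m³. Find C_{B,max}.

0.486 kmol/m³

For a first-order series the maximum intermediate yield is C_{B,max}/C_{A0} = (k₁/k₂)^[k₂/(k₂−k₁)].
= (1.27/0.985)^(0.985/(0.985−1.27)) = (1.289)^(-3.456) = 0.4155.
C_{B,max} = 0.4155×1.17 = 0.486 kmol/m³.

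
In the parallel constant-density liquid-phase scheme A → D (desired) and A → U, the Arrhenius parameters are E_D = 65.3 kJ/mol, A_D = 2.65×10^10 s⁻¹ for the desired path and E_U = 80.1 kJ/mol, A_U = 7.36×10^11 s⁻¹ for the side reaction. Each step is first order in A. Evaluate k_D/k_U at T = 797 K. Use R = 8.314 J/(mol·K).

Since both paths have the same order in A, the concentration cancels and S_{D/U} = k_D/k_U = (A_D/A_U)·exp[(E_U−E_D)/(RT)].
(E_U−E_D)/(RT) = (80.1−65.3)×10³/(8.314×797) = 14800/6626 = 2.234.
k_D/k_U = (2.65×10^10/7.36×10^11)·exp(2.234) = 0.03601 × 9.333 = 0.336.

0.336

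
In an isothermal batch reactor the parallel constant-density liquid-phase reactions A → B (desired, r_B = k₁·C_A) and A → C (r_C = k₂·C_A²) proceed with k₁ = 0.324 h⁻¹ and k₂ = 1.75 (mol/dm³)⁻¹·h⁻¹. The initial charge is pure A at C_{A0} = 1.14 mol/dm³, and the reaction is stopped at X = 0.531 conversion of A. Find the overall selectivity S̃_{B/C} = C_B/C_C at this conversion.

C_A = C_{A0}(1−X) = 0.5347 mol/dm³.
Along a PFR/batch, dC_B/dC_A = −r_B/(r_B+r_C) = −k₁/(k₁+k₂·C_A).
Integrating from C_{A0} to C_A: C_B = (0.324/1.75)·ln[(0.324+1.75·1.14)/(0.324+1.75·0.535)] = 0.1851·ln(2.319/1.260) = 0.1130 mol/dm³.
C_C = (C_{A0}−C_A)−C_B = 0.4923 mol/dm³; S̃_{B/C} = 0.1130/0.4923 = 0.229.

0.229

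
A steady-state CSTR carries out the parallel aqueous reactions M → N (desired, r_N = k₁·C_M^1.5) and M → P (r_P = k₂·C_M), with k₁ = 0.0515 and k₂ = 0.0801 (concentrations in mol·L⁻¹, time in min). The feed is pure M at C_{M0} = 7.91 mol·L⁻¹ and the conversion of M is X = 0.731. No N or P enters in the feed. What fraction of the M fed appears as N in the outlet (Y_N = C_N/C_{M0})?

0.354

Exit C_M = C_{M0}(1−X) = 7.91×0.269 = 2.128 mol·L⁻¹.
Rates in a CSTR are evaluated at the outlet concentration: r_N = 0.0515×2.128^1.5 = 0.1598, r_P = 0.0801×2.128 = 0.1704.
Fraction of consumed M going to N: r_N/(r_N+r_P) = 0.4840.
C_N = 0.4840·C_{M0}·X = 0.4840×7.91×0.731 = 2.80 mol·L⁻¹; Y_N = C_N/C_{M0} = 0.354.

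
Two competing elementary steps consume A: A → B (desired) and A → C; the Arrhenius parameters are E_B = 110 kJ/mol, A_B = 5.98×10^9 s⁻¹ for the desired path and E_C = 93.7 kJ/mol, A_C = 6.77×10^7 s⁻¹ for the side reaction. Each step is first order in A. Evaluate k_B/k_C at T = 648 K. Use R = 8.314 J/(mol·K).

4.29

k_B/k_C = (A_B/A_C)·exp[−(E_B−E_C)/(RT)] = (A_B/A_C)·exp[(E_C−E_B)/(RT)].
(E_C−E_B)/(RT) = (93.7−110)×10³/(8.314×648) = -16300/5387 = -3.026.
k_B/k_C = (5.98×10^9/6.77×10^7)·exp(-3.026) = 88.33 × 0.04853 = 4.29.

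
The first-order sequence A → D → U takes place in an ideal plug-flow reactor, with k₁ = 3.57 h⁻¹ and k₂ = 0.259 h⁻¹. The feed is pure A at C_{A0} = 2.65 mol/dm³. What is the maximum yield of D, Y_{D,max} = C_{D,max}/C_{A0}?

At the optimum, C_{D,max}/C_{A0} = (k₁/k₂)^[k₂/(k₂−k₁)].
= (3.57/0.259)^(0.259/(0.259−3.57)) = (13.78)^(-0.07822) = 0.8145.

0.814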